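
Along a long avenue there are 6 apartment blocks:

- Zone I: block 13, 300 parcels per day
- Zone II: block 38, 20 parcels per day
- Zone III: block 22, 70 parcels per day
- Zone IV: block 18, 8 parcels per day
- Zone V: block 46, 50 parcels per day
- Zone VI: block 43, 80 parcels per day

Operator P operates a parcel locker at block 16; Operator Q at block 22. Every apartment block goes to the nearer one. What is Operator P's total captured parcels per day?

The indifferent point is the midpoint (16+22)/2 = 19; apartment blocks left of it (closer to Operator P at 16) go to Operator P, those right go to Operator Q.
  Zone I at 13 (w=300) → Operator P
  Zone IV at 18 (w=8) → Operator P
  Zone III at 22 (w=70) → Operator Q
  Zone II at 38 (w=20) → Operator Q
  Zone VI at 43 (w=80) → Operator Q
  Zone V at 46 (w=50) → Operator Q
Operator P captures 308; Operator Q captures 220.

308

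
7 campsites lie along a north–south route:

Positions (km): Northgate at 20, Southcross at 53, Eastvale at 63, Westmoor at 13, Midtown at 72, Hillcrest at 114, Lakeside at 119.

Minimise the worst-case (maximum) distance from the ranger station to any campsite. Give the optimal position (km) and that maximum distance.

The 1-center on a line is the midpoint of the two extreme points: leftmost at 13, rightmost at 119.
Optimal location = (13 + 119)/2 = 66; maximum distance = (119 − 13)/2 = 53.

location 66, max distance 53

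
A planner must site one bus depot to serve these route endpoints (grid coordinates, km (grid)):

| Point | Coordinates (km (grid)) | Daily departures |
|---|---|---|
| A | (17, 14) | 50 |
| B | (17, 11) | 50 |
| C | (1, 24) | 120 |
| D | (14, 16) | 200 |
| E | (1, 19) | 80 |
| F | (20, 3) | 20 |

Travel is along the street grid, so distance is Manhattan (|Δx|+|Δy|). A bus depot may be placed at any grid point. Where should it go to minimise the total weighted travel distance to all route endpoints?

Manhattan distance separates: Σwᵢ(|x−xᵢ|+|y−yᵢ|) = Σwᵢ|x−xᵢ| + Σwᵢ|y−yᵢ|, so x and y are optimised independently as 1-D weighted medians.
Total weight W = 520; half = 260.
x-coordinate, sorted with cumulative weight:
  x=1 (C, w=120) cum 120
  x=1 (E, w=80) cum 200
  x=14 (D, w=200) cum 400  ← median
  x=17 (A, w=50) cum 450
  x=17 (B, w=50) cum 500
  x=20 (F, w=20) cum 520
⇒ x* = 14
y-coordinate, sorted with cumulative weight:
  y=3 (F, w=20) cum 20
  y=11 (B, w=50) cum 70
  y=14 (A, w=50) cum 120
  y=16 (D, w=200) cum 320  ← median
  y=19 (E, w=80) cum 400
  y=24 (C, w=120) cum 520
⇒ y* = 16

(14, 16)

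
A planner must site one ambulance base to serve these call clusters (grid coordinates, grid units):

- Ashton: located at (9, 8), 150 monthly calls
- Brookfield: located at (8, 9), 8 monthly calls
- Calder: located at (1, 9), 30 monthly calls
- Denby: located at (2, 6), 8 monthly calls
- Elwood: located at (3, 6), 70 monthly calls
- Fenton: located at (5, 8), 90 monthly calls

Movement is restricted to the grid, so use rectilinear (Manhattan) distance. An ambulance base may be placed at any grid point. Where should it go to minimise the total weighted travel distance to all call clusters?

(5, 8)

Manhattan distance separates: Σwᵢ(|x−xᵢ|+|y−yᵢ|) = Σwᵢ|x−xᵢ| + Σwᵢ|y−yᵢ|, so x and y are optimised independently as 1-D weighted medians.
Total weight W = 356; half = 178.
x-coordinate, sorted with cumulative weight:
  x=1 (Calder, w=30) cum 30
  x=2 (Denby, w=8) cum 38
  x=3 (Elwood, w=70) cum 108
  x=5 (Fenton, w=90) cum 198  ← median
  x=8 (Brookfield, w=8) cum 206
  x=9 (Ashton, w=150) cum 356
⇒ x* = 5
y-coordinate, sorted with cumulative weight:
  y=6 (Denby, w=8) cum 8
  y=6 (Elwood, w=70) cum 78
  y=8 (Ashton, w=150) cum 228  ← median
  y=8 (Fenton, w=90) cum 318
  y=9 (Brookfield, w=8) cum 326
  y=9 (Calder, w=30) cum 356
⇒ y* = 8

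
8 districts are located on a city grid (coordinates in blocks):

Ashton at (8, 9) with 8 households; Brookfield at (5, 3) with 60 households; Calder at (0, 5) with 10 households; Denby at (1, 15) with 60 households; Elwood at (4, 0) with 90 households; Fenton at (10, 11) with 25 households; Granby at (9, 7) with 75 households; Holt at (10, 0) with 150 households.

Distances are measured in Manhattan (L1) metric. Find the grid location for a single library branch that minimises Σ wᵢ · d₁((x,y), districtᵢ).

(9, 0)

Manhattan distance separates: Σwᵢ(|x−xᵢ|+|y−yᵢ|) = Σwᵢ|x−xᵢ| + Σwᵢ|y−yᵢ|, so x and y are optimised independently as 1-D weighted medians.
Total weight W = 478; half = 239.
x-coordinate, sorted with cumulative weight:
  x=0 (Calder, w=10) cum 10
  x=1 (Denby, w=60) cum 70
  x=4 (Elwood, w=90) cum 160
  x=5 (Brookfield, w=60) cum 220
  x=8 (Ashton, w=8) cum 228
  x=9 (Granby, w=75) cum 303  ← median
  x=10 (Fenton, w=25) cum 328
  x=10 (Holt, w=150) cum 478
⇒ x* = 9
y-coordinate, sorted with cumulative weight:
  y=0 (Elwood, w=90) cum 90
  y=0 (Holt, w=150) cum 240  ← median
  y=3 (Brookfield, w=60) cum 300
  y=5 (Calder, w=10) cum 310
  y=7 (Granby, w=75) cum 385
  y=9 (Ashton, w=8) cum 393
  y=11 (Fenton, w=25) cum 418
  y=15 (Denby, w=60) cum 478
⇒ y* = 0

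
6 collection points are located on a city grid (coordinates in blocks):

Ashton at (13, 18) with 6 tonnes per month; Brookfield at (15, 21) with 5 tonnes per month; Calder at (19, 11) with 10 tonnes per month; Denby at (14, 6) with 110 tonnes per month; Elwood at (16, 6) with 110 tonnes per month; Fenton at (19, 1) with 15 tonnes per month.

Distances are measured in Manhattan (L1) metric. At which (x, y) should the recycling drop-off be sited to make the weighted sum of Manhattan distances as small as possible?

(16, 6)

Manhattan distance separates: Σwᵢ(|x−xᵢ|+|y−yᵢ|) = Σwᵢ|x−xᵢ| + Σwᵢ|y−yᵢ|, so x and y are optimised independently as 1-D weighted medians.
Total weight W = 256; half = 128.
x-coordinate, sorted with cumulative weight:
  x=13 (Ashton, w=6) cum 6
  x=14 (Denby, w=110) cum 116
  x=15 (Brookfield, w=5) cum 121
  x=16 (Elwood, w=110) cum 231  ← median
  x=19 (Calder, w=10) cum 241
  x=19 (Fenton, w=15) cum 256
⇒ x* = 16
y-coordinate, sorted with cumulative weight:
  y=1 (Fenton, w=15) cum 15
  y=6 (Denby, w=110) cum 125
  y=6 (Elwood, w=110) cum 235  ← median
  y=11 (Calder, w=10) cum 245
  y=18 (Ashton, w=6) cum 251
  y=21 (Brookfield, w=5) cum 256
⇒ y* = 6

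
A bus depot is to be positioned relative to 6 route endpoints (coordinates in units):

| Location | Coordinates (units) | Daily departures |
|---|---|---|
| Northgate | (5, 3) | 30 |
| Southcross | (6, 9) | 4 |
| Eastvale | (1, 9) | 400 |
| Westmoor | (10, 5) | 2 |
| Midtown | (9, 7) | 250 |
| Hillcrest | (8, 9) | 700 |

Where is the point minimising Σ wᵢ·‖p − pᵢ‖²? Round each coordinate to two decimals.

(6.09, 8.50)

The minimiser of Σwᵢ‖p−pᵢ‖² is the weighted centroid p* = (Σwᵢpᵢ)/(Σwᵢ).
Σwᵢ = 1386.
Σwᵢxᵢ = 30·5 + 4·6 + 400·1 + 2·10 + 250·9 + 700·8 = 8444.
Σwᵢyᵢ = 30·3 + 4·9 + 400·9 + 2·5 + 250·7 + 700·9 = 11786.
x* = 8444/1386 = 6.09, y* = 11786/1386 = 8.50.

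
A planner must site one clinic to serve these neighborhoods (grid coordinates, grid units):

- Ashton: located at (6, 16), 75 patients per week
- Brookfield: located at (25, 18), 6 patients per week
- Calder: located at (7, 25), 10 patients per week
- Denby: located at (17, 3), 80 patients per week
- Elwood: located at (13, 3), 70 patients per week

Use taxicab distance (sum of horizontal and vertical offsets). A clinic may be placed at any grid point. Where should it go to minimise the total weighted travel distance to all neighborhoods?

Manhattan distance separates: Σwᵢ(|x−xᵢ|+|y−yᵢ|) = Σwᵢ|x−xᵢ| + Σwᵢ|y−yᵢ|, so x and y are optimised independently as 1-D weighted medians.
Total weight W = 241; half = 120.5.
x-coordinate, sorted with cumulative weight:
  x=6 (Ashton, w=75) cum 75
  x=7 (Calder, w=10) cum 85
  x=13 (Elwood, w=70) cum 155  ← median
  x=17 (Denby, w=80) cum 235
  x=25 (Brookfield, w=6) cum 241
⇒ x* = 13
y-coordinate, sorted with cumulative weight:
  y=3 (Denby, w=80) cum 80
  y=3 (Elwood, w=70) cum 150  ← median
  y=16 (Ashton, w=75) cum 225
  y=18 (Brookfield, w=6) cum 231
  y=25 (Calder, w=10) cum 241
⇒ y* = 3

(13, 3)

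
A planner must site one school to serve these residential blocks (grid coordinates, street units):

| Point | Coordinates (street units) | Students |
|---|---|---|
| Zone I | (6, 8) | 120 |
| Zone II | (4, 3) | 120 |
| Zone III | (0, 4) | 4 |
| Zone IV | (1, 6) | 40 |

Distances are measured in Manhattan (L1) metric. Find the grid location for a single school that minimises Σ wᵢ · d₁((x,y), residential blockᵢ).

Manhattan distance separates: Σwᵢ(|x−xᵢ|+|y−yᵢ|) = Σwᵢ|x−xᵢ| + Σwᵢ|y−yᵢ|, so x and y are optimised independently as 1-D weighted medians.
Total weight W = 284; half = 142.
x-coordinate, sorted with cumulative weight:
  x=0 (Zone III, w=4) cum 4
  x=1 (Zone IV, w=40) cum 44
  x=4 (Zone II, w=120) cum 164  ← median
  x=6 (Zone I, w=120) cum 284
⇒ x* = 4
y-coordinate, sorted with cumulative weight:
  y=3 (Zone II, w=120) cum 120
  y=4 (Zone III, w=4) cum 124
  y=6 (Zone IV, w=40) cum 164  ← median
  y=8 (Zone I, w=120) cum 284
⇒ y* = 6

(4, 6)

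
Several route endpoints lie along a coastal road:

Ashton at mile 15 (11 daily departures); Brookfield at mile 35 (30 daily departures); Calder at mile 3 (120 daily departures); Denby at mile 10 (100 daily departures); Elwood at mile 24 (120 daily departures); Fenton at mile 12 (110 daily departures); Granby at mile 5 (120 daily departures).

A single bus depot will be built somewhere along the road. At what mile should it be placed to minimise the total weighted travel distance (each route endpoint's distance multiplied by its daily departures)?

For a sum of weighted absolute distances on a line, the optimum is the weighted median (not the mean). Total weight W = 611; half-weight = 305.5.
Sort by position and accumulate weight:
  mile 3 (Calder, w=120) → cum 120
  mile 5 (Granby, w=120) → cum 240
  mile 10 (Denby, w=100) → cum 340  ≥ 305.5 → median here
  mile 12 (Fenton, w=110) → cum 450
  mile 15 (Ashton, w=11) → cum 461
  mile 24 (Elwood, w=120) → cum 581
  mile 35 (Brookfield, w=30) → cum 611
Optimal location: mile 10.

x = 10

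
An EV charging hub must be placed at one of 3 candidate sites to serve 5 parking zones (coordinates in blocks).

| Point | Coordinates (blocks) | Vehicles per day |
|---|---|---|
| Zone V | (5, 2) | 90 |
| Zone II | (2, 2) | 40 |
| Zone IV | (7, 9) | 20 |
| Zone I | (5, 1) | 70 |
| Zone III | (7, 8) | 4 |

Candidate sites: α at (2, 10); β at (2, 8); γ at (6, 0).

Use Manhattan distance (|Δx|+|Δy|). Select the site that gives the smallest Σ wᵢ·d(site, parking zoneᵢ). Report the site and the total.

γ, total 886 blocks

Total weighted distance at each candidate:
  α (2, 10): total = 2298
  β (2, 8): total = 1890
  γ (6, 0): total = 886
Minimum is at γ with total 886 blocks.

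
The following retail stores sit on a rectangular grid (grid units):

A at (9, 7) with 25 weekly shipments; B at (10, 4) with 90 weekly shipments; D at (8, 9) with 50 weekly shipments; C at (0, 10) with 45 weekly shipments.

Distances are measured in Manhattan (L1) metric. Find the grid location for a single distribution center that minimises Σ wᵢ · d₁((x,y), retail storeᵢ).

(9, 7)

Manhattan distance separates: Σwᵢ(|x−xᵢ|+|y−yᵢ|) = Σwᵢ|x−xᵢ| + Σwᵢ|y−yᵢ|, so x and y are optimised independently as 1-D weighted medians.
Total weight W = 210; half = 105.
x-coordinate, sorted with cumulative weight:
  x=0 (C, w=45) cum 45
  x=8 (D, w=50) cum 95
  x=9 (A, w=25) cum 120  ← median
  x=10 (B, w=90) cum 210
⇒ x* = 9
y-coordinate, sorted with cumulative weight:
  y=4 (B, w=90) cum 90
  y=7 (A, w=25) cum 115  ← median
  y=9 (D, w=50) cum 165
  y=10 (C, w=45) cum 210
⇒ y* = 7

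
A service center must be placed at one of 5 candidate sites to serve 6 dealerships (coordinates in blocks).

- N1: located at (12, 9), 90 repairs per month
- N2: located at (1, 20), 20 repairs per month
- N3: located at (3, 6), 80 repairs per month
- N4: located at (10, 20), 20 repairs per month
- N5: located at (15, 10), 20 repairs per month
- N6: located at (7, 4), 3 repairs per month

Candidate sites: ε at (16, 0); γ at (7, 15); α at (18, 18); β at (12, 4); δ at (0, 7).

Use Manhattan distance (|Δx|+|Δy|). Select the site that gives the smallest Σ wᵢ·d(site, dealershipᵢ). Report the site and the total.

β, total 2425 blocks

Total weighted distance at each candidate:
  ε (16, 0): total = 4169
  γ (7, 15): total = 2703
  α (18, 18): total = 4385
  β (12, 4): total = 2425
  δ (0, 7): total = 2710
Minimum is at β with total 2425 blocks.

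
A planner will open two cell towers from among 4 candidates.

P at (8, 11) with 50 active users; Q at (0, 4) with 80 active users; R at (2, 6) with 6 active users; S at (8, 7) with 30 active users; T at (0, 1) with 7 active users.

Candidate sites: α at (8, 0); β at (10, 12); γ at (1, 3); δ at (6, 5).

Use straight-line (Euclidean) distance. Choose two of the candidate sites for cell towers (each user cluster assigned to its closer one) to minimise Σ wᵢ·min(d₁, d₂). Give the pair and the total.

{β, γ}, total 421.1

Evaluate every pair (each demand assigned to the nearer of the two):
  {β, γ}: total = 421.1
  {γ, δ}: total = 548.8
  {β, δ}: total = 758.5
  {α, γ}: total = 889.3
  {α, δ}: total = 962.9
  {α, β}: total = 1096.2
Best pair: {β, γ} with total 421.1.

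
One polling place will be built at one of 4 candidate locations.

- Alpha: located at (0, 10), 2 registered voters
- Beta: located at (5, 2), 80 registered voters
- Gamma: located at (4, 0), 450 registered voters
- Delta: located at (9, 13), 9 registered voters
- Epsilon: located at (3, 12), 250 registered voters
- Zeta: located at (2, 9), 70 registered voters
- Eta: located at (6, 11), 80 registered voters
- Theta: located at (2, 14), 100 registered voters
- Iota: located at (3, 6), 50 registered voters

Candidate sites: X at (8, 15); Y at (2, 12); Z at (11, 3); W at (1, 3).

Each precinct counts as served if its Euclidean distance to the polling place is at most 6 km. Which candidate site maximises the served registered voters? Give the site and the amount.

W, covering 580

Coverage radius r = 6 km; a point is covered iff (Δx)²+(Δy)² ≤ 6² = 36.
  X (8, 15): covers {Delta, Epsilon, Eta} → 339
  Y (2, 12): covers {Alpha, Epsilon, Zeta, Eta, Theta} → 502
  Z (11, 3): covers {none} → 0
  W (1, 3): covers {Beta, Gamma, Iota} → 580
Maximum coverage at W: 580 registered voters.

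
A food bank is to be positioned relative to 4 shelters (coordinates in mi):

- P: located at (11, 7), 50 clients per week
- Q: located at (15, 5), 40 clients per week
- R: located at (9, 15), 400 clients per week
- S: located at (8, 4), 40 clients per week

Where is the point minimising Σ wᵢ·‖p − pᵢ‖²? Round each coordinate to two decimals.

The minimiser of Σwᵢ‖p−pᵢ‖² is the weighted centroid p* = (Σwᵢpᵢ)/(Σwᵢ).
Σwᵢ = 530.
Σwᵢxᵢ = 50·11 + 40·15 + 400·9 + 40·8 = 5070.
Σwᵢyᵢ = 50·7 + 40·5 + 400·15 + 40·4 = 6710.
x* = 5070/530 = 9.57, y* = 6710/530 = 12.66.

(9.57, 12.66)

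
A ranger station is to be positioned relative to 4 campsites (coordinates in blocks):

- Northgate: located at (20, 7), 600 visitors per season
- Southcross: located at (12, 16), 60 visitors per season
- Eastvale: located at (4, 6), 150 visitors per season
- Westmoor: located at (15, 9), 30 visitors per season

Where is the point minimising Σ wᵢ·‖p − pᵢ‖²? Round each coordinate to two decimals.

The minimiser of Σwᵢ‖p−pᵢ‖² is the weighted centroid p* = (Σwᵢpᵢ)/(Σwᵢ).
Σwᵢ = 840.
Σwᵢxᵢ = 600·20 + 60·12 + 150·4 + 30·15 = 13770.
Σwᵢyᵢ = 600·7 + 60·16 + 150·6 + 30·9 = 6330.
x* = 13770/840 = 16.39, y* = 6330/840 = 7.54.

(16.39, 7.54)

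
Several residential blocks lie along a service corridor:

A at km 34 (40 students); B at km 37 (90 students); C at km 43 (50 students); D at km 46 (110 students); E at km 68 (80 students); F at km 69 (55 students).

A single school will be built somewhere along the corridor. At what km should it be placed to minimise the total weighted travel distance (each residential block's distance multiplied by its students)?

x = 46

For a sum of weighted absolute distances on a line, the optimum is the weighted median (not the mean). Total weight W = 425; half-weight = 212.5.
Sort by position and accumulate weight:
  km 34 (A, w=40) → cum 40
  km 37 (B, w=90) → cum 130
  km 43 (C, w=50) → cum 180
  km 46 (D, w=110) → cum 290  ≥ 212.5 → median here
  km 68 (E, w=80) → cum 370
  km 69 (F, w=55) → cum 425
Optimal location: km 46.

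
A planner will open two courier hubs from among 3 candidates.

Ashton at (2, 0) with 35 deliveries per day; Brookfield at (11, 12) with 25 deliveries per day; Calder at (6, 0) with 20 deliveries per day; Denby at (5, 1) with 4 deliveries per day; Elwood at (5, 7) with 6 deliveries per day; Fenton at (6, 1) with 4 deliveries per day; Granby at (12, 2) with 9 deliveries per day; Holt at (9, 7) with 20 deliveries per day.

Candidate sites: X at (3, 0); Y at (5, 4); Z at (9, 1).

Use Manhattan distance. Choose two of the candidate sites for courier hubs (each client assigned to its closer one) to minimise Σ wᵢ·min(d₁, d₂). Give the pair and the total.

Evaluate every pair (each demand assigned to the nearer of the two):
  {X, Z}: total = 654
  {X, Y}: total = 712
  {Y, Z}: total = 848
Best pair: {X, Z} with total 654.

{X, Z}, total 654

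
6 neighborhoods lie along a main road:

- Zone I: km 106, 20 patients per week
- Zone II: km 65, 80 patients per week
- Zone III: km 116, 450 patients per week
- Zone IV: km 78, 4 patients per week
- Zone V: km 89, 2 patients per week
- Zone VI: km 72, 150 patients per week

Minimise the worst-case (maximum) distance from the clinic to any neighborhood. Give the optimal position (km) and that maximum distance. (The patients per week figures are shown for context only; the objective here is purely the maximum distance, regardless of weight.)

The 1-center on a line is the midpoint of the two extreme points: leftmost at 65, rightmost at 116.
Optimal location = (65 + 116)/2 = 90.5; maximum distance = (116 − 65)/2 = 25.5.

location 90.5, max distance 25.5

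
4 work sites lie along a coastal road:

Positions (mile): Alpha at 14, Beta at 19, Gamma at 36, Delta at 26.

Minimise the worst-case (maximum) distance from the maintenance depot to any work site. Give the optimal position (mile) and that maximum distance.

The 1-center on a line is the midpoint of the two extreme points: leftmost at 14, rightmost at 36.
Optimal location = (14 + 36)/2 = 25; maximum distance = (36 − 14)/2 = 11.

location 25, max distance 11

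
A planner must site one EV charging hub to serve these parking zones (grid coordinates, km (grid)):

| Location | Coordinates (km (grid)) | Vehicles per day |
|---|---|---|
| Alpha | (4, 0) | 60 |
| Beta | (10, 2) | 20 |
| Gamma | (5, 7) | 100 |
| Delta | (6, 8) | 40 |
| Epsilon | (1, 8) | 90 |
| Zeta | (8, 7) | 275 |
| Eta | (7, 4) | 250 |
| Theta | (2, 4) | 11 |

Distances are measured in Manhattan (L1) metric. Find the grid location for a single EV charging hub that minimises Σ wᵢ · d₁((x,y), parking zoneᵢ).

(7, 7)

Manhattan distance separates: Σwᵢ(|x−xᵢ|+|y−yᵢ|) = Σwᵢ|x−xᵢ| + Σwᵢ|y−yᵢ|, so x and y are optimised independently as 1-D weighted medians.
Total weight W = 846; half = 423.
x-coordinate, sorted with cumulative weight:
  x=1 (Epsilon, w=90) cum 90
  x=2 (Theta, w=11) cum 101
  x=4 (Alpha, w=60) cum 161
  x=5 (Gamma, w=100) cum 261
  x=6 (Delta, w=40) cum 301
  x=7 (Eta, w=250) cum 551  ← median
  x=8 (Zeta, w=275) cum 826
  x=10 (Beta, w=20) cum 846
⇒ x* = 7
y-coordinate, sorted with cumulative weight:
  y=0 (Alpha, w=60) cum 60
  y=2 (Beta, w=20) cum 80
  y=4 (Eta, w=250) cum 330
  y=4 (Theta, w=11) cum 341
  y=7 (Gamma, w=100) cum 441  ← median
  y=7 (Zeta, w=275) cum 716
  y=8 (Delta, w=40) cum 756
  y=8 (Epsilon, w=90) cum 846
⇒ y* = 7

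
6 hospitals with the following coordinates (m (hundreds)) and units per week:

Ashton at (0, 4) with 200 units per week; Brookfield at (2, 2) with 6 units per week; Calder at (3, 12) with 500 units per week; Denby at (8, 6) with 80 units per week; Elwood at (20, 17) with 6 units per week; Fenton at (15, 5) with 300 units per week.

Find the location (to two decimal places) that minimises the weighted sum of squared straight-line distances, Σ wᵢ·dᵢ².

The minimiser of Σwᵢ‖p−pᵢ‖² is the weighted centroid p* = (Σwᵢpᵢ)/(Σwᵢ).
Σwᵢ = 1092.
Σwᵢxᵢ = 200·0 + 6·2 + 500·3 + 80·8 + 6·20 + 300·15 = 6772.
Σwᵢyᵢ = 200·4 + 6·2 + 500·12 + 80·6 + 6·17 + 300·5 = 8894.
x* = 6772/1092 = 6.20, y* = 8894/1092 = 8.14.

(6.20, 8.14)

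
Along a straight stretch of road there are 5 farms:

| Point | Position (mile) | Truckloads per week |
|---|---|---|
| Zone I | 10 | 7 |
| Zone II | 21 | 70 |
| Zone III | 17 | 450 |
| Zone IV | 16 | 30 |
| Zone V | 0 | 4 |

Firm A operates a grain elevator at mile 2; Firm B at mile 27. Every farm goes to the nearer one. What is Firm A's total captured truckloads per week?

11

The indifferent point is the midpoint (2+27)/2 = 14.5; farms left of it (closer to Firm A at 2) go to Firm A, those right go to Firm B.
  Zone V at 0 (w=4) → Firm A
  Zone I at 10 (w=7) → Firm A
  Zone IV at 16 (w=30) → Firm B
  Zone III at 17 (w=450) → Firm B
  Zone II at 21 (w=70) → Firm B
Firm A captures 11; Firm B captures 550.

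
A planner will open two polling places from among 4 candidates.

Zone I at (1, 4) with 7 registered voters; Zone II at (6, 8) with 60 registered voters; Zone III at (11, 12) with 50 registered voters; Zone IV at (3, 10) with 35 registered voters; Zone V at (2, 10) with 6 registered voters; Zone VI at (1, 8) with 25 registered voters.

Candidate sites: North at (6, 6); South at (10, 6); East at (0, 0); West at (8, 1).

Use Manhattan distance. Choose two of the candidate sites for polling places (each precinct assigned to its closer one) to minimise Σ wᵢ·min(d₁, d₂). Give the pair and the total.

{North, South}, total 987

Evaluate every pair (each demand assigned to the nearer of the two):
  {North, South}: total = 987
  {North, East}: total = 1173
  {North, West}: total = 1187
  {South, East}: total = 1427
  {South, West}: total = 1512
  {East, West}: total = 2027
Best pair: {North, South} with total 987.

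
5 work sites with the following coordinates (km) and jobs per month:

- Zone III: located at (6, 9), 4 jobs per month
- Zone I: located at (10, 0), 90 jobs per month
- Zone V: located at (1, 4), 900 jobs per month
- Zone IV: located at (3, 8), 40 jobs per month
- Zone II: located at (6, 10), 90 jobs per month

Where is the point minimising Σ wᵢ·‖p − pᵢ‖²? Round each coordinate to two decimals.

The minimiser of Σwᵢ‖p−pᵢ‖² is the weighted centroid p* = (Σwᵢpᵢ)/(Σwᵢ).
Σwᵢ = 1124.
Σwᵢxᵢ = 4·6 + 90·10 + 900·1 + 40·3 + 90·6 = 2484.
Σwᵢyᵢ = 4·9 + 90·0 + 900·4 + 40·8 + 90·10 = 4856.
x* = 2484/1124 = 2.21, y* = 4856/1124 = 4.32.

(2.21, 4.32)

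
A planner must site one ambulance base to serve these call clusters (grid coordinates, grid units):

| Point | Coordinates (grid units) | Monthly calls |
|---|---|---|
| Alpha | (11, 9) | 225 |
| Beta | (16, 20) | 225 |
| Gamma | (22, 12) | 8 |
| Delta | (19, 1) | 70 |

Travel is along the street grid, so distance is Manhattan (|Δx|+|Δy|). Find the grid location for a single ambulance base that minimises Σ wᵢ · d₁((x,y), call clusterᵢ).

Manhattan distance separates: Σwᵢ(|x−xᵢ|+|y−yᵢ|) = Σwᵢ|x−xᵢ| + Σwᵢ|y−yᵢ|, so x and y are optimised independently as 1-D weighted medians.
Total weight W = 528; half = 264.
x-coordinate, sorted with cumulative weight:
  x=11 (Alpha, w=225) cum 225
  x=16 (Beta, w=225) cum 450  ← median
  x=19 (Delta, w=70) cum 520
  x=22 (Gamma, w=8) cum 528
⇒ x* = 16
y-coordinate, sorted with cumulative weight:
  y=1 (Delta, w=70) cum 70
  y=9 (Alpha, w=225) cum 295  ← median
  y=12 (Gamma, w=8) cum 303
  y=20 (Beta, w=225) cum 528
⇒ y* = 9

(16, 9)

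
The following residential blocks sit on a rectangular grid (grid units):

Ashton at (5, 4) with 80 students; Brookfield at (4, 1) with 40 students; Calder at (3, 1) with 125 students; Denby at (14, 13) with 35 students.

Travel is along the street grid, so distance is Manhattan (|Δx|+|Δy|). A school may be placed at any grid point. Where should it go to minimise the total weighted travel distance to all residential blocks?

(4, 1)

Manhattan distance separates: Σwᵢ(|x−xᵢ|+|y−yᵢ|) = Σwᵢ|x−xᵢ| + Σwᵢ|y−yᵢ|, so x and y are optimised independently as 1-D weighted medians.
Total weight W = 280; half = 140.
x-coordinate, sorted with cumulative weight:
  x=3 (Calder, w=125) cum 125
  x=4 (Brookfield, w=40) cum 165  ← median
  x=5 (Ashton, w=80) cum 245
  x=14 (Denby, w=35) cum 280
⇒ x* = 4
y-coordinate, sorted with cumulative weight:
  y=1 (Brookfield, w=40) cum 40
  y=1 (Calder, w=125) cum 165  ← median
  y=4 (Ashton, w=80) cum 245
  y=13 (Denby, w=35) cum 280
⇒ y* = 1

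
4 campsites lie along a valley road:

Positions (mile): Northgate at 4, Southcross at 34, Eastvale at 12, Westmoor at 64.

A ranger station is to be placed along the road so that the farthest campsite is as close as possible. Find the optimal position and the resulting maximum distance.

location 34, max distance 30

The 1-center on a line is the midpoint of the two extreme points: leftmost at 4, rightmost at 64.
Optimal location = (4 + 64)/2 = 34; maximum distance = (64 − 4)/2 = 30.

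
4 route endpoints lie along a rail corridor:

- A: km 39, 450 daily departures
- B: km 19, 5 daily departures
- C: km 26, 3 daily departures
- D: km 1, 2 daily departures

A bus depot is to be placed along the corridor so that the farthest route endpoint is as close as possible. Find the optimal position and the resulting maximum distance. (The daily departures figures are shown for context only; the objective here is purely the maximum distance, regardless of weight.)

location 20, max distance 19

The 1-center on a line is the midpoint of the two extreme points: leftmost at 1, rightmost at 39.
Optimal location = (1 + 39)/2 = 20; maximum distance = (39 − 1)/2 = 19.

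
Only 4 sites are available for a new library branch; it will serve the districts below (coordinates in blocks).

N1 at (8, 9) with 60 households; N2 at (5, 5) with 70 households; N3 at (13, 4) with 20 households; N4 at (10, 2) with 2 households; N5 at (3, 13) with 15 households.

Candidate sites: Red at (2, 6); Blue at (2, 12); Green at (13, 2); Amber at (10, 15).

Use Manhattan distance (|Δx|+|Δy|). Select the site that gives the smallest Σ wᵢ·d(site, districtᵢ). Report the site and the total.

Total weighted distance at each candidate:
  Red (2, 6): total = 1224
  Blue (2, 12): total = 1686
  Green (13, 2): total = 1851
  Amber (10, 15): total = 1971
Minimum is at Red with total 1224 blocks.

Red, total 1224 blocks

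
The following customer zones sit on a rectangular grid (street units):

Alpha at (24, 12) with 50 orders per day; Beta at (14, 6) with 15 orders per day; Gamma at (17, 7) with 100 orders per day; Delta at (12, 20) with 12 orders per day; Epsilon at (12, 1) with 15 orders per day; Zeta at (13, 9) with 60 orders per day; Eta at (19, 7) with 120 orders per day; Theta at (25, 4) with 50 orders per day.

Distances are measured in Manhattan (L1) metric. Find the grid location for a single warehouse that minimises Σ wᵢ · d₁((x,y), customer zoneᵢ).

(19, 7)

Manhattan distance separates: Σwᵢ(|x−xᵢ|+|y−yᵢ|) = Σwᵢ|x−xᵢ| + Σwᵢ|y−yᵢ|, so x and y are optimised independently as 1-D weighted medians.
Total weight W = 422; half = 211.
x-coordinate, sorted with cumulative weight:
  x=12 (Delta, w=12) cum 12
  x=12 (Epsilon, w=15) cum 27
  x=13 (Zeta, w=60) cum 87
  x=14 (Beta, w=15) cum 102
  x=17 (Gamma, w=100) cum 202
  x=19 (Eta, w=120) cum 322  ← median
  x=24 (Alpha, w=50) cum 372
  x=25 (Theta, w=50) cum 422
⇒ x* = 19
y-coordinate, sorted with cumulative weight:
  y=1 (Epsilon, w=15) cum 15
  y=4 (Theta, w=50) cum 65
  y=6 (Beta, w=15) cum 80
  y=7 (Gamma, w=100) cum 180
  y=7 (Eta, w=120) cum 300  ← median
  y=9 (Zeta, w=60) cum 360
  y=12 (Alpha, w=50) cum 410
  y=20 (Delta, w=12) cum 422
⇒ y* = 7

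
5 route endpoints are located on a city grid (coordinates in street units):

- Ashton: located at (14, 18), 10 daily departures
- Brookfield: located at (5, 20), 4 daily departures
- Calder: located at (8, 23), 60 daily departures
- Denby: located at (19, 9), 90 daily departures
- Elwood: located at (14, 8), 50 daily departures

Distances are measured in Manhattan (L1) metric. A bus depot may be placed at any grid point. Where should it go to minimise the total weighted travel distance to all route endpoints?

(14, 9)

Manhattan distance separates: Σwᵢ(|x−xᵢ|+|y−yᵢ|) = Σwᵢ|x−xᵢ| + Σwᵢ|y−yᵢ|, so x and y are optimised independently as 1-D weighted medians.
Total weight W = 214; half = 107.
x-coordinate, sorted with cumulative weight:
  x=5 (Brookfield, w=4) cum 4
  x=8 (Calder, w=60) cum 64
  x=14 (Ashton, w=10) cum 74
  x=14 (Elwood, w=50) cum 124  ← median
  x=19 (Denby, w=90) cum 214
⇒ x* = 14
y-coordinate, sorted with cumulative weight:
  y=8 (Elwood, w=50) cum 50
  y=9 (Denby, w=90) cum 140  ← median
  y=18 (Ashton, w=10) cum 150
  y=20 (Brookfield, w=4) cum 154
  y=23 (Calder, w=60) cum 214
⇒ y* = 9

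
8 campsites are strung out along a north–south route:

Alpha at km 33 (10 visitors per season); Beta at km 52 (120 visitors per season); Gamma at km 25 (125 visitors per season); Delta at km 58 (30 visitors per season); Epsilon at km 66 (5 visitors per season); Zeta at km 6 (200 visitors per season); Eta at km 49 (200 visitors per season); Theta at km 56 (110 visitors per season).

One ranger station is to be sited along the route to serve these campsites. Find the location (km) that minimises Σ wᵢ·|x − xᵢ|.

x = 49

For a sum of weighted absolute distances on a line, the optimum is the weighted median (not the mean). Total weight W = 800; half-weight = 400.
Sort by position and accumulate weight:
  km 6 (Zeta, w=200) → cum 200
  km 25 (Gamma, w=125) → cum 325
  km 33 (Alpha, w=10) → cum 335
  km 49 (Eta, w=200) → cum 535  ≥ 400 → median here
  km 52 (Beta, w=120) → cum 655
  km 56 (Theta, w=110) → cum 765
  km 58 (Delta, w=30) → cum 795
  km 66 (Epsilon, w=5) → cum 800
Optimal location: km 49.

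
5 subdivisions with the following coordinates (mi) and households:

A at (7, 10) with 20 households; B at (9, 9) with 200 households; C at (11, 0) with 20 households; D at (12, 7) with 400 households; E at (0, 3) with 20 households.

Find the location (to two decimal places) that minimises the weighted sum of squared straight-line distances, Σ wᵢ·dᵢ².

(10.55, 7.36)

The minimiser of Σwᵢ‖p−pᵢ‖² is the weighted centroid p* = (Σwᵢpᵢ)/(Σwᵢ).
Σwᵢ = 660.
Σwᵢxᵢ = 20·7 + 200·9 + 20·11 + 400·12 + 20·0 = 6960.
Σwᵢyᵢ = 20·10 + 200·9 + 20·0 + 400·7 + 20·3 = 4860.
x* = 6960/660 = 10.55, y* = 4860/660 = 7.36.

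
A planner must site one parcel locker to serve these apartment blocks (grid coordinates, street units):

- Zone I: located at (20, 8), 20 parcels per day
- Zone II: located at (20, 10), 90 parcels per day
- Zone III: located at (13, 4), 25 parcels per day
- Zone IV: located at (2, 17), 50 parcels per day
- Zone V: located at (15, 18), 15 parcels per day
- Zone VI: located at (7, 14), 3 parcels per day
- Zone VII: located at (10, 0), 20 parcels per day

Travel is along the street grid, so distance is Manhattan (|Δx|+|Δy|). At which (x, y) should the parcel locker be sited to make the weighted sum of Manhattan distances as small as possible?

Manhattan distance separates: Σwᵢ(|x−xᵢ|+|y−yᵢ|) = Σwᵢ|x−xᵢ| + Σwᵢ|y−yᵢ|, so x and y are optimised independently as 1-D weighted medians.
Total weight W = 223; half = 111.5.
x-coordinate, sorted with cumulative weight:
  x=2 (Zone IV, w=50) cum 50
  x=7 (Zone VI, w=3) cum 53
  x=10 (Zone VII, w=20) cum 73
  x=13 (Zone III, w=25) cum 98
  x=15 (Zone V, w=15) cum 113  ← median
  x=20 (Zone I, w=20) cum 133
  x=20 (Zone II, w=90) cum 223
⇒ x* = 15
y-coordinate, sorted with cumulative weight:
  y=0 (Zone VII, w=20) cum 20
  y=4 (Zone III, w=25) cum 45
  y=8 (Zone I, w=20) cum 65
  y=10 (Zone II, w=90) cum 155  ← median
  y=14 (Zone VI, w=3) cum 158
  y=17 (Zone IV, w=50) cum 208
  y=18 (Zone V, w=15) cum 223
⇒ y* = 10

(15, 10)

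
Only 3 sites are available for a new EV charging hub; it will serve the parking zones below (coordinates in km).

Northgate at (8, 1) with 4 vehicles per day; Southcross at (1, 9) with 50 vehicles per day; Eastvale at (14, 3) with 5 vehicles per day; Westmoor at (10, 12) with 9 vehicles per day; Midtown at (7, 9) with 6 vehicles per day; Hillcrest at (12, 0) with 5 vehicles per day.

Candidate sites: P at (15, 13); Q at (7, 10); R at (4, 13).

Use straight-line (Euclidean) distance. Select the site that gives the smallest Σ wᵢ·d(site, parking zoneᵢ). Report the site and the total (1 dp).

Q, total 484.2 km

Total weighted distance at each candidate:
  P (15, 13): total = 1000.1
  Q (7, 10): total = 484.2
  R (4, 13): total = 532.4
Minimum is at Q with total 484.2 km.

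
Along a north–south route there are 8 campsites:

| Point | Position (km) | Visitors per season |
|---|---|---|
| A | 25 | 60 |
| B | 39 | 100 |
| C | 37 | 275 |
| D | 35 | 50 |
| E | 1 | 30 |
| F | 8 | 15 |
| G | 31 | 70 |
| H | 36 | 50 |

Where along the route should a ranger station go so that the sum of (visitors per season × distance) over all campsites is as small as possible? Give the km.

x = 37

For a sum of weighted absolute distances on a line, the optimum is the weighted median (not the mean). Total weight W = 650; half-weight = 325.
Sort by position and accumulate weight:
  km 1 (E, w=30) → cum 30
  km 8 (F, w=15) → cum 45
  km 25 (A, w=60) → cum 105
  km 31 (G, w=70) → cum 175
  km 35 (D, w=50) → cum 225
  km 36 (H, w=50) → cum 275
  km 37 (C, w=275) → cum 550  ≥ 325 → median here
  km 39 (B, w=100) → cum 650
Optimal location: km 37.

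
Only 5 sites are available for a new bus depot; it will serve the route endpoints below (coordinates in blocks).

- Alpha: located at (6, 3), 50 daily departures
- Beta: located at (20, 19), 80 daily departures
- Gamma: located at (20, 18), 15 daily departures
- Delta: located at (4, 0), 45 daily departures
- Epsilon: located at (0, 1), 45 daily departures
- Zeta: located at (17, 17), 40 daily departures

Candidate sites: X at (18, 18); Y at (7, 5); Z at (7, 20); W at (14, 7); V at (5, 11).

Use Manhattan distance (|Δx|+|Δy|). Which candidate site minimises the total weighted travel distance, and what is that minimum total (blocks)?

Y, total 4435 blocks

Total weighted distance at each candidate:
  X (18, 18): total = 4715
  Y (7, 5): total = 4435
  Z (7, 20): total = 4970
  W (14, 7): total = 4480
  V (5, 11): total = 4555
Minimum is at Y with total 4435 blocks.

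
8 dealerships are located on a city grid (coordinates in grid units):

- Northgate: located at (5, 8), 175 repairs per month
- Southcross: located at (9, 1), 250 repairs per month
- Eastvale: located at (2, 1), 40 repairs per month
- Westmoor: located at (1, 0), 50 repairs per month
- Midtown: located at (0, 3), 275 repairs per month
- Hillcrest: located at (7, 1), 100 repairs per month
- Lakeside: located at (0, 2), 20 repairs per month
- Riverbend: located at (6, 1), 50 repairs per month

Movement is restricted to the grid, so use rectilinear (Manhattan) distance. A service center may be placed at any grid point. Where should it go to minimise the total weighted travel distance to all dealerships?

Manhattan distance separates: Σwᵢ(|x−xᵢ|+|y−yᵢ|) = Σwᵢ|x−xᵢ| + Σwᵢ|y−yᵢ|, so x and y are optimised independently as 1-D weighted medians.
Total weight W = 960; half = 480.
x-coordinate, sorted with cumulative weight:
  x=0 (Midtown, w=275) cum 275
  x=0 (Lakeside, w=20) cum 295
  x=1 (Westmoor, w=50) cum 345
  x=2 (Eastvale, w=40) cum 385
  x=5 (Northgate, w=175) cum 560  ← median
  x=6 (Riverbend, w=50) cum 610
  x=7 (Hillcrest, w=100) cum 710
  x=9 (Southcross, w=250) cum 960
⇒ x* = 5
y-coordinate, sorted with cumulative weight:
  y=0 (Westmoor, w=50) cum 50
  y=1 (Southcross, w=250) cum 300
  y=1 (Eastvale, w=40) cum 340
  y=1 (Hillcrest, w=100) cum 440
  y=1 (Riverbend, w=50) cum 490  ← median
  y=2 (Lakeside, w=20) cum 510
  y=3 (Midtown, w=275) cum 785
  y=8 (Northgate, w=175) cum 960
⇒ y* = 1

(5, 1)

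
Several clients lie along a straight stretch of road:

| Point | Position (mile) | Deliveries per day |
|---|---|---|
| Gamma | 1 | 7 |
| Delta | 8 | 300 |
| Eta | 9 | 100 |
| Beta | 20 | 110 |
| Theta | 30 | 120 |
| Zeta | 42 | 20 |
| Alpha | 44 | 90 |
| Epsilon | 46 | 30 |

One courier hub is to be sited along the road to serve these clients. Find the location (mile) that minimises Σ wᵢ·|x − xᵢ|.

For a sum of weighted absolute distances on a line, the optimum is the weighted median (not the mean). Total weight W = 777; half-weight = 388.5.
Sort by position and accumulate weight:
  mile 1 (Gamma, w=7) → cum 7
  mile 8 (Delta, w=300) → cum 307
  mile 9 (Eta, w=100) → cum 407  ≥ 388.5 → median here
  mile 20 (Beta, w=110) → cum 517
  mile 30 (Theta, w=120) → cum 637
  mile 42 (Zeta, w=20) → cum 657
  mile 44 (Alpha, w=90) → cum 747
  mile 46 (Epsilon, w=30) → cum 777
Optimal location: mile 9.

x = 9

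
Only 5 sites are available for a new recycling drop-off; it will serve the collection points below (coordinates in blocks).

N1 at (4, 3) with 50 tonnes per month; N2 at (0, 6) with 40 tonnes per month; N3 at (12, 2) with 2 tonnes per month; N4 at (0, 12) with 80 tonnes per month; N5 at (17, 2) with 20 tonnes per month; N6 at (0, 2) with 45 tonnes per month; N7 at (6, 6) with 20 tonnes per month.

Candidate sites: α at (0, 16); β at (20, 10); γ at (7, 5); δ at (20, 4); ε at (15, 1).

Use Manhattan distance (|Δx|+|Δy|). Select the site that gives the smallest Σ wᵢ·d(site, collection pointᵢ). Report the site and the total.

Total weighted distance at each candidate:
  α (0, 16): total = 3192
  β (20, 10): total = 5742
  γ (7, 5): total = 2456
  δ (20, 4): total = 5400
  ε (15, 1): total = 4598
Minimum is at γ with total 2456 blocks.

γ, total 2456 blocks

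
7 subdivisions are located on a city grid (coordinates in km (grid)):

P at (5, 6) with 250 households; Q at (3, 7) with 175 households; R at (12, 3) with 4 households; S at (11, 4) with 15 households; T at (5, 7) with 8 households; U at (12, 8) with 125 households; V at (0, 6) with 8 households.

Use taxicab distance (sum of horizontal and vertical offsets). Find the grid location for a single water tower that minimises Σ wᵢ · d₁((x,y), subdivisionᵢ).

(5, 7)

Manhattan distance separates: Σwᵢ(|x−xᵢ|+|y−yᵢ|) = Σwᵢ|x−xᵢ| + Σwᵢ|y−yᵢ|, so x and y are optimised independently as 1-D weighted medians.
Total weight W = 585; half = 292.5.
x-coordinate, sorted with cumulative weight:
  x=0 (V, w=8) cum 8
  x=3 (Q, w=175) cum 183
  x=5 (P, w=250) cum 433  ← median
  x=5 (T, w=8) cum 441
  x=11 (S, w=15) cum 456
  x=12 (R, w=4) cum 460
  x=12 (U, w=125) cum 585
⇒ x* = 5
y-coordinate, sorted with cumulative weight:
  y=3 (R, w=4) cum 4
  y=4 (S, w=15) cum 19
  y=6 (P, w=250) cum 269
  y=6 (V, w=8) cum 277
  y=7 (Q, w=175) cum 452  ← median
  y=7 (T, w=8) cum 460
  y=8 (U, w=125) cum 585
⇒ y* = 7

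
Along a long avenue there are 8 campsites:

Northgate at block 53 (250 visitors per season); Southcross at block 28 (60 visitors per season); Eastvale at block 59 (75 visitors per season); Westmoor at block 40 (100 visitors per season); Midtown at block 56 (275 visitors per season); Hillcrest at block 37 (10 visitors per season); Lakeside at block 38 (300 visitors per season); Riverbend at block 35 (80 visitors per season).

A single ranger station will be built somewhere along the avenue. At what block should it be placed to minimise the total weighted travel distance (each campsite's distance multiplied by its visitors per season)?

x = 53

For a sum of weighted absolute distances on a line, the optimum is the weighted median (not the mean). Total weight W = 1150; half-weight = 575.
Sort by position and accumulate weight:
  block 28 (Southcross, w=60) → cum 60
  block 35 (Riverbend, w=80) → cum 140
  block 37 (Hillcrest, w=10) → cum 150
  block 38 (Lakeside, w=300) → cum 450
  block 40 (Westmoor, w=100) → cum 550
  block 53 (Northgate, w=250) → cum 800  ≥ 575 → median here
  block 56 (Midtown, w=275) → cum 1075
  block 59 (Eastvale, w=75) → cum 1150
Optimal location: block 53.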